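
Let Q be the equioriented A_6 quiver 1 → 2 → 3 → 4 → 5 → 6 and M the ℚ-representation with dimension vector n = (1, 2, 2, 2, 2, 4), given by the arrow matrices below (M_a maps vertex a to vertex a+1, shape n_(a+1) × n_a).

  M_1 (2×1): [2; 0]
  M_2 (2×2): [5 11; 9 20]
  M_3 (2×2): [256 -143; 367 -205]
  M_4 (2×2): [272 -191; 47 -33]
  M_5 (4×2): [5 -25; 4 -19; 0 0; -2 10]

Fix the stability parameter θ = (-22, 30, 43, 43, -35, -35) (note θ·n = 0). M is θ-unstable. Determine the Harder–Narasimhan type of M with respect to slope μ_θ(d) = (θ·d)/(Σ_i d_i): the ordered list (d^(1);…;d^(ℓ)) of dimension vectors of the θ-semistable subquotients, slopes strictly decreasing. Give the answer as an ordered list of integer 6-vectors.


Barcode: M ≅ I[1,6], I[2,6], I[6,6]^2. HN layers by μ_θ (3 steps, strictly decreasing):
  μ^(1)=46/5; μ^(2)=-22; μ^(3)=-35

((0, 2, 2, 2, 2, 2); (1, 0, 0, 0, 0, 0); (0, 0, 0, 0, 0, 2))


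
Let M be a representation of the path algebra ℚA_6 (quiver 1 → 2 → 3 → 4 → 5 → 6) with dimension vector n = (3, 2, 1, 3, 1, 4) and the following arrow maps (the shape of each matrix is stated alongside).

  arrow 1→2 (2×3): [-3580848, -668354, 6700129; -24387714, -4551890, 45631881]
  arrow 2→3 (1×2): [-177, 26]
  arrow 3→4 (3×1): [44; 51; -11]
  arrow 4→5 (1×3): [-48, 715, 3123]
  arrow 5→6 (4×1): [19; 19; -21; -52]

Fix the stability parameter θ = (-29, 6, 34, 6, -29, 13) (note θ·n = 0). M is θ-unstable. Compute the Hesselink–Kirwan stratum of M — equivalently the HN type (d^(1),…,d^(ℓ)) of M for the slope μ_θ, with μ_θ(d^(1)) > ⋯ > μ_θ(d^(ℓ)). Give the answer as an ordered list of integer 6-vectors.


Barcode: M ≅ I[1,1], I[1,2], I[1,4], I[4,4], I[4,6], I[6,6]^3. HN layers by μ_θ (5 steps, strictly decreasing):
  μ^(1)=20; μ^(2)=13; μ^(3)=6; μ^(4)=-23/2; μ^(5)=-29

((0, 0, 1, 1, 0, 0); (0, 0, 0, 0, 0, 4); (0, 2, 0, 1, 0, 0); (0, 0, 0, 1, 1, 0); (3, 0, 0, 0, 0, 0))


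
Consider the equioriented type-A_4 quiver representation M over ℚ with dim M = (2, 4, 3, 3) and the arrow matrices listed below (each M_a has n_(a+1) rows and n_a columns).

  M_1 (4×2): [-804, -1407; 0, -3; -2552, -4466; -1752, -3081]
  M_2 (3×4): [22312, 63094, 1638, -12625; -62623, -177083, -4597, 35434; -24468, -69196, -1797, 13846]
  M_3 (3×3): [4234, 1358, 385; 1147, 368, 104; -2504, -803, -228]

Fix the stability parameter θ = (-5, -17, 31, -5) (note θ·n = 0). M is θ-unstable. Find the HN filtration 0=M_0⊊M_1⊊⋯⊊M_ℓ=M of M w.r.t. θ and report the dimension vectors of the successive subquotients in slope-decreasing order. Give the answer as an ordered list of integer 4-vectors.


Via rank(M_{q-1}∘⋯∘M_p): M ≅ I[1,4]^2, I[2,2], I[2,4].
μ_θ-semistable layers: μ^(1)=13; μ^(2)=-11; μ^(3)=-17

((0, 0, 3, 3); (2, 2, 0, 0); (0, 2, 0, 0))


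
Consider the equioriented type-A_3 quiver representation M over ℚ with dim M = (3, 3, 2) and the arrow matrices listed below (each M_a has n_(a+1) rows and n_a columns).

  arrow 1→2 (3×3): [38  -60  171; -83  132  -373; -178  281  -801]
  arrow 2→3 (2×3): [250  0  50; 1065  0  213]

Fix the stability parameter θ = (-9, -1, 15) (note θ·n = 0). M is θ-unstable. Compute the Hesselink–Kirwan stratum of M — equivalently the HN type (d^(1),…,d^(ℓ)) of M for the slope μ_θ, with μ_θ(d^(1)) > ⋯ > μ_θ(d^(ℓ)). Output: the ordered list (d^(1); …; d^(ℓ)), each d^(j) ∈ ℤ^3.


Barcode: M ≅ I[1,2]^2, I[1,3], I[3,3]. HN layers by μ_θ (3 steps, strictly decreasing):
  μ^(1)=15; μ^(2)=-1; μ^(3)=-9

((0, 0, 2); (0, 3, 0); (3, 0, 0))


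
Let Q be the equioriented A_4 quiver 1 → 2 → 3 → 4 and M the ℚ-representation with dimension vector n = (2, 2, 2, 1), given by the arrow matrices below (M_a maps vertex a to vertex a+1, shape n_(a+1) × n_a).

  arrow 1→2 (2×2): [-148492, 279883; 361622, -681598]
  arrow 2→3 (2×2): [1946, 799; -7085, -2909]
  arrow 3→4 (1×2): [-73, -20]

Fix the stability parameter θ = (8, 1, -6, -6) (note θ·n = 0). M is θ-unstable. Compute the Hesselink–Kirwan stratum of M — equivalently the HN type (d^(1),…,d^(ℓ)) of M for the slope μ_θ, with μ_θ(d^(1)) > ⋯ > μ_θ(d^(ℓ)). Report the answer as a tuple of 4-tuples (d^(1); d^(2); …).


Interval decomposition of M: I[1,3], I[1,4].
HN type (ℓ=2): μ^(1)=1; μ^(2)=-3/4

((1, 1, 1, 0); (1, 1, 1, 1))


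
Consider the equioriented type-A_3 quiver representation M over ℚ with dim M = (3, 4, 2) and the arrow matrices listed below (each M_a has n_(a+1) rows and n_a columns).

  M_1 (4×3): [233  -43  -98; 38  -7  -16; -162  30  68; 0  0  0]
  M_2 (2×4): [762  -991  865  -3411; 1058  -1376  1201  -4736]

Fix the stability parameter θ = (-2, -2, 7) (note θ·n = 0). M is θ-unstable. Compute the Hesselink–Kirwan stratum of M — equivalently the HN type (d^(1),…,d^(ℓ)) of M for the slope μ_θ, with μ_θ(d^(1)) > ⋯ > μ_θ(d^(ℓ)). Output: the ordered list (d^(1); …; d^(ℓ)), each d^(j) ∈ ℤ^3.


Via rank(M_{q-1}∘⋯∘M_p): M ≅ I[1,1], I[1,2], I[1,3], I[2,2], I[2,3].
μ_θ-semistable layers: μ^(1)=7; μ^(2)=-2

((0, 0, 2); (3, 4, 0))


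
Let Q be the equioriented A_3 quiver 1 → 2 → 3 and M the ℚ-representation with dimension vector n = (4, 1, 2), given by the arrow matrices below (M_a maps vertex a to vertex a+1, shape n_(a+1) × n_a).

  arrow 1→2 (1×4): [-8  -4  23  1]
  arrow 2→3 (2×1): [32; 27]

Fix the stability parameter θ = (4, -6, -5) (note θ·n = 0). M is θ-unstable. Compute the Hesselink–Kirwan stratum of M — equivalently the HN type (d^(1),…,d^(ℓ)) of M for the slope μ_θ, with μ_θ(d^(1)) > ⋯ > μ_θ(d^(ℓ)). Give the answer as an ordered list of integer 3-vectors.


Via rank(M_{q-1}∘⋯∘M_p): M ≅ I[1,1]^3, I[1,3], I[3,3].
μ_θ-semistable layers: μ^(1)=4; μ^(2)=-7/3; μ^(3)=-5

((3, 0, 0); (1, 1, 1); (0, 0, 1))


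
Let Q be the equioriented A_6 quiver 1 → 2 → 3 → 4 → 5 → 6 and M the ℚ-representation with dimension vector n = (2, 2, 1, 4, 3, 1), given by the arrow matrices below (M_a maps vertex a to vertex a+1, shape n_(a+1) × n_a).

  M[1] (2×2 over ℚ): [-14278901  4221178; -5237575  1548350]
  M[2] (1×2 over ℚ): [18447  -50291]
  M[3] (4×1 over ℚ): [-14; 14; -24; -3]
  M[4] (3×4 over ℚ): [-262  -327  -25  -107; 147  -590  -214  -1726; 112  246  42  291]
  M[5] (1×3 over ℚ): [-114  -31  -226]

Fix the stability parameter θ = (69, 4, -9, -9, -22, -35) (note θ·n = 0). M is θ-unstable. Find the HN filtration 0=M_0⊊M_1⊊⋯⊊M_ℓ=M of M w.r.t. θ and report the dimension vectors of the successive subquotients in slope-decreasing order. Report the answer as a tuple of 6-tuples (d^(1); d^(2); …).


Barcode: M ≅ I[1,1], I[1,5], I[2,2], I[4,4], I[4,5], I[4,6]. HN layers by μ_θ (6 steps, strictly decreasing):
  μ^(1)=69; μ^(2)=33/5; μ^(3)=4; μ^(4)=-9; μ^(5)=-31/2; μ^(6)=-22

((1, 0, 0, 0, 0, 0); (1, 1, 1, 1, 1, 0); (0, 1, 0, 0, 0, 0); (0, 0, 0, 1, 0, 0); (0, 0, 0, 1, 1, 0); (0, 0, 0, 1, 1, 1))


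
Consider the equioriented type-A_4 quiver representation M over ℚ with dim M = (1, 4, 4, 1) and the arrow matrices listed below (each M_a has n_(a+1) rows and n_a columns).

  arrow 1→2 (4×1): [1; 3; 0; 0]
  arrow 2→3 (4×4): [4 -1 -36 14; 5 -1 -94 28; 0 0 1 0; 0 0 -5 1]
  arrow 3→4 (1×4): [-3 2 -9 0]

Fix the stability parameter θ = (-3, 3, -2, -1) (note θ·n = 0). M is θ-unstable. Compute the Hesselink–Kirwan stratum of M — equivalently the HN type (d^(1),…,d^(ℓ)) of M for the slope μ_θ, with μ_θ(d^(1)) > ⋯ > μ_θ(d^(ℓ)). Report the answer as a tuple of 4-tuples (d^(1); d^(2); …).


Barcode: M ≅ I[1,4], I[2,3]^3. HN layers by μ_θ (3 steps, strictly decreasing):
  μ^(1)=1/2; μ^(2)=0; μ^(3)=-3

((0, 3, 3, 0); (0, 1, 1, 1); (1, 0, 0, 0))


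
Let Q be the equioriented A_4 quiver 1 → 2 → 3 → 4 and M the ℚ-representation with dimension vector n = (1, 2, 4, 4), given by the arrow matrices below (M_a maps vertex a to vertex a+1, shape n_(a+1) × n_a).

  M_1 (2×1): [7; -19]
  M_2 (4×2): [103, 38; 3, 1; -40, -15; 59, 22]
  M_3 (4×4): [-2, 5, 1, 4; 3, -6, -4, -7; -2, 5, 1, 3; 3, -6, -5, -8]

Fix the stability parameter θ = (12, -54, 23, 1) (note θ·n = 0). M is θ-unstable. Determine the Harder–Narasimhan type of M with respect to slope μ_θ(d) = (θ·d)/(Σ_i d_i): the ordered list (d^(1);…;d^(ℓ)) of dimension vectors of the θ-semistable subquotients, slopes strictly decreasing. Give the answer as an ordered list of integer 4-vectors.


Barcode: M ≅ I[1,4], I[2,4], I[3,4]^2. HN layers by μ_θ (3 steps, strictly decreasing):
  μ^(1)=12; μ^(2)=-21; μ^(3)=-54

((0, 0, 4, 4); (1, 1, 0, 0); (0, 1, 0, 0))


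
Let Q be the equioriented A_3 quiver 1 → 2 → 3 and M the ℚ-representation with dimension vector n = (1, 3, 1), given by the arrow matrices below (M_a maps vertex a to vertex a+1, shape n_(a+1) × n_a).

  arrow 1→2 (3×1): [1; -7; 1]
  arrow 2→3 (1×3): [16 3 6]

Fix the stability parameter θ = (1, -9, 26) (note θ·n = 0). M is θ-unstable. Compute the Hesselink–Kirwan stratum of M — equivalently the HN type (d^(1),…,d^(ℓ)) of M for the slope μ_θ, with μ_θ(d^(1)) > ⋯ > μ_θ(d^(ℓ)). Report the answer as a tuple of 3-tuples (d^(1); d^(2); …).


Via rank(M_{q-1}∘⋯∘M_p): M ≅ I[1,3], I[2,2]^2.
μ_θ-semistable layers: μ^(1)=26; μ^(2)=-4; μ^(3)=-9

((0, 0, 1); (1, 1, 0); (0, 2, 0))


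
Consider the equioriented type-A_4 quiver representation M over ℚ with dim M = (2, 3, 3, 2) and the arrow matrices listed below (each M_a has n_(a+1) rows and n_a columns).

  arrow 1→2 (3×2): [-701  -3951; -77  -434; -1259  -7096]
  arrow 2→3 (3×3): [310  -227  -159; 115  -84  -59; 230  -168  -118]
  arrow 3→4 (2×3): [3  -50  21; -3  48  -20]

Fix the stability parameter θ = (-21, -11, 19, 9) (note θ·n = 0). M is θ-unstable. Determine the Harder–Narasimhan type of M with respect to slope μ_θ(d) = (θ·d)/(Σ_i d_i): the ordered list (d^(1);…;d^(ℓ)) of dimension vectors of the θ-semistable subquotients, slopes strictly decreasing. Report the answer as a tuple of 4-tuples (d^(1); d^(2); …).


Barcode: M ≅ I[1,3], I[1,4], I[2,2], I[3,4]. HN layers by μ_θ (4 steps, strictly decreasing):
  μ^(1)=19; μ^(2)=14; μ^(3)=-11; μ^(4)=-21

((0, 0, 1, 0); (0, 0, 2, 2); (0, 3, 0, 0); (2, 0, 0, 0))


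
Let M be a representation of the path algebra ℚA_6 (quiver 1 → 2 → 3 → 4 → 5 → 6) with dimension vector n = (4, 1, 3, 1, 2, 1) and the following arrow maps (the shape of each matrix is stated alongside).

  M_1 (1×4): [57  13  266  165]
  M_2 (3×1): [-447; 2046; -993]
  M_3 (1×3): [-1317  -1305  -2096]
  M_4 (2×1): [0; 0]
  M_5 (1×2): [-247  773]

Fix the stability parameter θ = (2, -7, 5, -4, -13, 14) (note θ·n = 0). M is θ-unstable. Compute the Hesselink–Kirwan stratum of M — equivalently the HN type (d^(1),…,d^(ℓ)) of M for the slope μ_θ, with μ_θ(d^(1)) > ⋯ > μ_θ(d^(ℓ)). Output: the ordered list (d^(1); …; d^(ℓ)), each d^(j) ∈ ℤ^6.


Via rank(M_{q-1}∘⋯∘M_p): M ≅ I[1,1]^3, I[1,4], I[3,3]^2, I[5,5], I[5,6].
μ_θ-semistable layers: μ^(1)=14; μ^(2)=5; μ^(3)=2; μ^(4)=1/2; μ^(5)=-5/2; μ^(6)=-13

((0, 0, 0, 0, 0, 1); (0, 0, 2, 0, 0, 0); (3, 0, 0, 0, 0, 0); (0, 0, 1, 1, 0, 0); (1, 1, 0, 0, 0, 0); (0, 0, 0, 0, 2, 0))


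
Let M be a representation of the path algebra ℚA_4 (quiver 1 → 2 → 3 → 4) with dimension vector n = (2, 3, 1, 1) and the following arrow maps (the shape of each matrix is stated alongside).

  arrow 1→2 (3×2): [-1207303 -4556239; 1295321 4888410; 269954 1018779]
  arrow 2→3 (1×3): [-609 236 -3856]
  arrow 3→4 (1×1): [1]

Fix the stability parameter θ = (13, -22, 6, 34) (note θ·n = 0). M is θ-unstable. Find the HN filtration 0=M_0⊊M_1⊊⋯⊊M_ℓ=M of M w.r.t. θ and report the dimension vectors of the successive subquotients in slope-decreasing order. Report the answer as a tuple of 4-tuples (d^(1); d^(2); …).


Interval decomposition of M: I[1,2], I[1,4], I[2,2].
HN type (ℓ=4): μ^(1)=34; μ^(2)=6; μ^(3)=-9/2; μ^(4)=-22

((0, 0, 0, 1); (0, 0, 1, 0); (2, 2, 0, 0); (0, 1, 0, 0))


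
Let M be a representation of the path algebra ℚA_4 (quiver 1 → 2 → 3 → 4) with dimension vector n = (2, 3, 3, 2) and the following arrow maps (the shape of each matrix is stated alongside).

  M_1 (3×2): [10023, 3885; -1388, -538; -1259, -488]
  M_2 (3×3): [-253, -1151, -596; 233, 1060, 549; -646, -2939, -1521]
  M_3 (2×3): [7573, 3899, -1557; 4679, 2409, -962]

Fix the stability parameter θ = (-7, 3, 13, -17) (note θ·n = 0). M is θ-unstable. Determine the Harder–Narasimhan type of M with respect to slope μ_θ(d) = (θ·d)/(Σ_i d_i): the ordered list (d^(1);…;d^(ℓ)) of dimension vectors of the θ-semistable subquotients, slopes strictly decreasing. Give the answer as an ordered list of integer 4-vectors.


Via rank(M_{q-1}∘⋯∘M_p): M ≅ I[1,3], I[1,4], I[2,2], I[3,4].
μ_θ-semistable layers: μ^(1)=13; μ^(2)=3; μ^(3)=-1/3; μ^(4)=-2; μ^(5)=-7

((0, 0, 1, 0); (0, 2, 0, 0); (0, 1, 1, 1); (0, 0, 1, 1); (2, 0, 0, 0))


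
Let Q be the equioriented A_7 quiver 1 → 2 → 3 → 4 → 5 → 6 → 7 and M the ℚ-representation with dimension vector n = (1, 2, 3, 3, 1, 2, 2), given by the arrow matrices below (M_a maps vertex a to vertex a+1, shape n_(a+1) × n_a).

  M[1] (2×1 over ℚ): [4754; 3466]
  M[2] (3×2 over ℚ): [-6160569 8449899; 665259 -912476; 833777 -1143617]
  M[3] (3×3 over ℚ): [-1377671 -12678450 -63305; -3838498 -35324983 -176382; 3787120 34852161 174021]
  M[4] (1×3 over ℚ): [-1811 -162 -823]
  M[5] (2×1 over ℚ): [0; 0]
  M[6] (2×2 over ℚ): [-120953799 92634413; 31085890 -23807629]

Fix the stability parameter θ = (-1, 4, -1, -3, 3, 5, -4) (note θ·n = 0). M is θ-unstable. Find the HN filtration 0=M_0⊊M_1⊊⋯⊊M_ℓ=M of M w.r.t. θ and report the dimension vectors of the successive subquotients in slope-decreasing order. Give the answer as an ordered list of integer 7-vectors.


Interval decomposition of M: I[1,5], I[2,4], I[3,4], I[6,7]^2.
HN type (ℓ=5): μ^(1)=3; μ^(2)=1/2; μ^(3)=0; μ^(4)=-1; μ^(5)=-2

((0, 0, 0, 0, 1, 0, 0); (0, 0, 0, 0, 0, 2, 2); (0, 2, 2, 2, 0, 0, 0); (1, 0, 0, 0, 0, 0, 0); (0, 0, 1, 1, 0, 0, 0))


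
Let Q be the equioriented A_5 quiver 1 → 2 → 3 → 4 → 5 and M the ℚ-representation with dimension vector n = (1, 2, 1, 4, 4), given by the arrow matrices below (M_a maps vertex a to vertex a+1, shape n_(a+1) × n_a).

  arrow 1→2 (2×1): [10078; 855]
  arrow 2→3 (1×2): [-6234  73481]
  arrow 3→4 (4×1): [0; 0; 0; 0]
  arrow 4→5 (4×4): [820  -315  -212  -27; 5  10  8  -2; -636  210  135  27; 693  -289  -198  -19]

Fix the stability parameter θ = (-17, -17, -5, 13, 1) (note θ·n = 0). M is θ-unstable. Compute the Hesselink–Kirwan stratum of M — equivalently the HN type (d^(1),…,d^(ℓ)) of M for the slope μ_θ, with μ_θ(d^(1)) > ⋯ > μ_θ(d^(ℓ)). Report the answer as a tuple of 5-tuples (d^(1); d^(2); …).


Via rank(M_{q-1}∘⋯∘M_p): M ≅ I[1,3], I[2,2], I[4,4], I[4,5]^3, I[5,5].
μ_θ-semistable layers: μ^(1)=13; μ^(2)=7; μ^(3)=1; μ^(4)=-5; μ^(5)=-17

((0, 0, 0, 1, 0); (0, 0, 0, 3, 3); (0, 0, 0, 0, 1); (0, 0, 1, 0, 0); (1, 2, 0, 0, 0))


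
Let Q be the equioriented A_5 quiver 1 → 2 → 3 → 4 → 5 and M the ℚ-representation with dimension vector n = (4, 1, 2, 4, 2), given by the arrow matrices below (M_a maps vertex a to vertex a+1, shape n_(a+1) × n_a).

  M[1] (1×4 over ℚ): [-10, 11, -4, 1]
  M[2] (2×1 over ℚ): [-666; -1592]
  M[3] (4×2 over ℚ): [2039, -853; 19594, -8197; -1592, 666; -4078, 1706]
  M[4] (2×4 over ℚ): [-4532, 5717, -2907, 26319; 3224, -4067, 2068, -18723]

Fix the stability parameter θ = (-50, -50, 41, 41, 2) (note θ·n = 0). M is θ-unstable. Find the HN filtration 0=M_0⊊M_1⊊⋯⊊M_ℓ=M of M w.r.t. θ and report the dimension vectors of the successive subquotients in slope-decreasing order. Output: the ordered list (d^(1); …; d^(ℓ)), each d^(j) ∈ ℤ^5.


Interval decomposition of M: I[1,1]^3, I[1,4], I[3,5], I[4,4], I[4,5].
HN type (ℓ=4): μ^(1)=41; μ^(2)=28; μ^(3)=43/2; μ^(4)=-50

((0, 0, 1, 2, 0); (0, 0, 1, 1, 1); (0, 0, 0, 1, 1); (4, 1, 0, 0, 0))


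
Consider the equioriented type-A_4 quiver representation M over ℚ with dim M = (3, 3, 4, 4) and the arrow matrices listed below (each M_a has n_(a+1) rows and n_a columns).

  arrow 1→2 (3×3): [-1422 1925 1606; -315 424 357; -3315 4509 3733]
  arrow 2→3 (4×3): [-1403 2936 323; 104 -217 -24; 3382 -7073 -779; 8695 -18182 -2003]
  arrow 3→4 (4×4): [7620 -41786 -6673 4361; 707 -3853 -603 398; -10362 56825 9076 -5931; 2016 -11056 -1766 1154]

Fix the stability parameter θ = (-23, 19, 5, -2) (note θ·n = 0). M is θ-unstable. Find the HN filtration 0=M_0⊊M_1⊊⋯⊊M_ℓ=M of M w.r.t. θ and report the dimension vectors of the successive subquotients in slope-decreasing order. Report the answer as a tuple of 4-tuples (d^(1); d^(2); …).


Barcode: M ≅ I[1,4]^3, I[3,3], I[4,4]. HN layers by μ_θ (4 steps, strictly decreasing):
  μ^(1)=22/3; μ^(2)=5; μ^(3)=-2; μ^(4)=-23

((0, 3, 3, 3); (0, 0, 1, 0); (0, 0, 0, 1); (3, 0, 0, 0))


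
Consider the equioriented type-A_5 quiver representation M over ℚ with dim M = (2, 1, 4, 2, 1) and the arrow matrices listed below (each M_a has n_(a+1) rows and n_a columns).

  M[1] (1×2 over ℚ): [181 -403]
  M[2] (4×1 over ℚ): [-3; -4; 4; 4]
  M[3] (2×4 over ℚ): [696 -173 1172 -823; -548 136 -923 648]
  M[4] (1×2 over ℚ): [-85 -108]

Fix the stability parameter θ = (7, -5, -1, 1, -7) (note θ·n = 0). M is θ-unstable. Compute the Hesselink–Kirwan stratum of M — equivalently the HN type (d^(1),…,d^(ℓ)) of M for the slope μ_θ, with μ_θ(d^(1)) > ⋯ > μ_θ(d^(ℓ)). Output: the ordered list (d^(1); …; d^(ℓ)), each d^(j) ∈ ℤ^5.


Interval decomposition of M: I[1,1], I[1,3], I[3,3], I[3,4], I[3,5].
HN type (ℓ=5): μ^(1)=7; μ^(2)=1; μ^(3)=1/3; μ^(4)=-1; μ^(5)=-7/3

((1, 0, 0, 0, 0); (0, 0, 0, 1, 0); (1, 1, 1, 0, 0); (0, 0, 2, 0, 0); (0, 0, 1, 1, 1))


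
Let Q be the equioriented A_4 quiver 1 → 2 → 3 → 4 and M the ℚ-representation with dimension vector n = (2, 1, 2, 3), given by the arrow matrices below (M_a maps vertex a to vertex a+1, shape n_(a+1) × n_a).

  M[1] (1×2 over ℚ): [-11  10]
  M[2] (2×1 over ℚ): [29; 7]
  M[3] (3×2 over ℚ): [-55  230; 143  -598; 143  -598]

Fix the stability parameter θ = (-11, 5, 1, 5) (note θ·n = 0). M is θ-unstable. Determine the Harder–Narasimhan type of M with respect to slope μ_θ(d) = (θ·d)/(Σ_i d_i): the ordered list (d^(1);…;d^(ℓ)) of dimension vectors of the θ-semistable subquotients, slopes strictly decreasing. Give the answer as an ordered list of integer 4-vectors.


Via rank(M_{q-1}∘⋯∘M_p): M ≅ I[1,1], I[1,4], I[3,3], I[4,4]^2.
μ_θ-semistable layers: μ^(1)=5; μ^(2)=3; μ^(3)=1; μ^(4)=-11

((0, 0, 0, 3); (0, 1, 1, 0); (0, 0, 1, 0); (2, 0, 0, 0))


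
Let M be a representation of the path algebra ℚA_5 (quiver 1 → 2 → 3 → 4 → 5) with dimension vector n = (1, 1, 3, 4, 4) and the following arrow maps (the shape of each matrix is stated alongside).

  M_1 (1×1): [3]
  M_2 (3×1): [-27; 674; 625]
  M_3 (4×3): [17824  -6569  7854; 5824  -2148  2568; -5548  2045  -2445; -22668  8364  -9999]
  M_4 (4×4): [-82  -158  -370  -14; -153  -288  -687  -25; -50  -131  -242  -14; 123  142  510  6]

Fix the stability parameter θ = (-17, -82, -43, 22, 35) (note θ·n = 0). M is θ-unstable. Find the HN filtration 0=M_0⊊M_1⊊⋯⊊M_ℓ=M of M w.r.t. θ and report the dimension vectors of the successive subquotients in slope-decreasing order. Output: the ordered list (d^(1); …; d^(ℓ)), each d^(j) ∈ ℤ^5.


Via rank(M_{q-1}∘⋯∘M_p): M ≅ I[1,4], I[3,3], I[3,5], I[4,5]^2, I[5,5].
μ_θ-semistable layers: μ^(1)=35; μ^(2)=22; μ^(3)=-43; μ^(4)=-99/2

((0, 0, 0, 0, 4); (0, 0, 0, 4, 0); (0, 0, 3, 0, 0); (1, 1, 0, 0, 0))


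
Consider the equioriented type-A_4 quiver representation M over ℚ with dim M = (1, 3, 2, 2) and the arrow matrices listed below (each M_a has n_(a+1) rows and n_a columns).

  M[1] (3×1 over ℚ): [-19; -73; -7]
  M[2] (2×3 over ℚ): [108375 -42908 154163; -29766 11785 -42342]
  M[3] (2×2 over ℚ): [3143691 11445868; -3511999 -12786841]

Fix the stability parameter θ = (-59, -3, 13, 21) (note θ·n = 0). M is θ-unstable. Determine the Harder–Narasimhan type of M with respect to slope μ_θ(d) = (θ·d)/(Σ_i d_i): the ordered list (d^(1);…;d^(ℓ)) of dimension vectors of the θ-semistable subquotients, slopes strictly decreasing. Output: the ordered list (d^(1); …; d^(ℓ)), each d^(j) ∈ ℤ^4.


Interval decomposition of M: I[1,4], I[2,2], I[2,4].
HN type (ℓ=4): μ^(1)=21; μ^(2)=13; μ^(3)=-3; μ^(4)=-59

((0, 0, 0, 2); (0, 0, 2, 0); (0, 3, 0, 0); (1, 0, 0, 0))


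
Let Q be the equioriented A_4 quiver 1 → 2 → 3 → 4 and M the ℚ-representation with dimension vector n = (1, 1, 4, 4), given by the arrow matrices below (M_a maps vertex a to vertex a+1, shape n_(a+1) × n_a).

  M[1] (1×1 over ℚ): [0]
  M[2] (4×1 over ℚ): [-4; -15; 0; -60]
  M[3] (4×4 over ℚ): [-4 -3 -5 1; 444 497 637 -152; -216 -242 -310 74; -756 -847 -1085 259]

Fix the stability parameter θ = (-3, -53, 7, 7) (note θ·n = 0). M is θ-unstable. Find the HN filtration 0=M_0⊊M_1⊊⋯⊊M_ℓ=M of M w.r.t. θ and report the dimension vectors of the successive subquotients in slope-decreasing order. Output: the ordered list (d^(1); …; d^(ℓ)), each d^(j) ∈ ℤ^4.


Interval decomposition of M: I[1,1], I[2,4], I[3,3]^2, I[3,4], I[4,4]^2.
HN type (ℓ=3): μ^(1)=7; μ^(2)=-3; μ^(3)=-53

((0, 0, 4, 4); (1, 0, 0, 0); (0, 1, 0, 0))


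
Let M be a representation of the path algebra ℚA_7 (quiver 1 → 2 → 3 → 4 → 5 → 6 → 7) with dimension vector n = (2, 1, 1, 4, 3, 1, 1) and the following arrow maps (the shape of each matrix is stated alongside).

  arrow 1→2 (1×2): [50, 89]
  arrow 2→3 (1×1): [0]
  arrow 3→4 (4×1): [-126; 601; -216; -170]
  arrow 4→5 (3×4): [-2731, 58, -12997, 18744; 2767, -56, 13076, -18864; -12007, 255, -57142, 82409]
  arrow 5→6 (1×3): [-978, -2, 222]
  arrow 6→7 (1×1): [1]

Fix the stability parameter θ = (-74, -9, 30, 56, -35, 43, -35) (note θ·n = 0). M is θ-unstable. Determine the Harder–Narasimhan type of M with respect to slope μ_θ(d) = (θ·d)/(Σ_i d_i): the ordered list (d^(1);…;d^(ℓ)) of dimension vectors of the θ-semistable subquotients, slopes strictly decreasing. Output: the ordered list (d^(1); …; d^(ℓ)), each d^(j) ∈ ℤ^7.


Via rank(M_{q-1}∘⋯∘M_p): M ≅ I[1,1], I[1,2], I[3,7], I[4,4], I[4,5]^2.
μ_θ-semistable layers: μ^(1)=56; μ^(2)=59/5; μ^(3)=21/2; μ^(4)=-9; μ^(5)=-74

((0, 0, 0, 1, 0, 0, 0); (0, 0, 1, 1, 1, 1, 1); (0, 0, 0, 2, 2, 0, 0); (0, 1, 0, 0, 0, 0, 0); (2, 0, 0, 0, 0, 0, 0))


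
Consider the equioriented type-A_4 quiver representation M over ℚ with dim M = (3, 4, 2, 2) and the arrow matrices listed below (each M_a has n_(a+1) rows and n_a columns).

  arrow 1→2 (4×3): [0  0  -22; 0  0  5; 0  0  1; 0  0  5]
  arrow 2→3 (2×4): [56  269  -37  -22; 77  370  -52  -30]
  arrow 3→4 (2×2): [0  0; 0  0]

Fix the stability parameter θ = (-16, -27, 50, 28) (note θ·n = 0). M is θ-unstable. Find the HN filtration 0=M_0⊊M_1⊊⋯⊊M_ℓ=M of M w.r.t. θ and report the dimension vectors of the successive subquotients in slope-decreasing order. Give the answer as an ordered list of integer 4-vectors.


Barcode: M ≅ I[1,1]^2, I[1,3], I[2,2]^2, I[2,3], I[4,4]^2. HN layers by μ_θ (5 steps, strictly decreasing):
  μ^(1)=50; μ^(2)=28; μ^(3)=-16; μ^(4)=-43/2; μ^(5)=-27

((0, 0, 2, 0); (0, 0, 0, 2); (2, 0, 0, 0); (1, 1, 0, 0); (0, 3, 0, 0))


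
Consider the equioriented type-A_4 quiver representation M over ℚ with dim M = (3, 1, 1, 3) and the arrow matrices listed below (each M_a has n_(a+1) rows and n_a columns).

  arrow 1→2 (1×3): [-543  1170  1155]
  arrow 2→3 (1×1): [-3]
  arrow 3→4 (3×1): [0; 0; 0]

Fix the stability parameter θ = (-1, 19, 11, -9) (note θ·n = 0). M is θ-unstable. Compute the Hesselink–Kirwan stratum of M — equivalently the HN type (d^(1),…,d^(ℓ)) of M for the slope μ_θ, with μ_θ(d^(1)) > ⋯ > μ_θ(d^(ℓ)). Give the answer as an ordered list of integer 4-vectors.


Interval decomposition of M: I[1,1]^2, I[1,3], I[4,4]^3.
HN type (ℓ=3): μ^(1)=15; μ^(2)=-1; μ^(3)=-9

((0, 1, 1, 0); (3, 0, 0, 0); (0, 0, 0, 3))


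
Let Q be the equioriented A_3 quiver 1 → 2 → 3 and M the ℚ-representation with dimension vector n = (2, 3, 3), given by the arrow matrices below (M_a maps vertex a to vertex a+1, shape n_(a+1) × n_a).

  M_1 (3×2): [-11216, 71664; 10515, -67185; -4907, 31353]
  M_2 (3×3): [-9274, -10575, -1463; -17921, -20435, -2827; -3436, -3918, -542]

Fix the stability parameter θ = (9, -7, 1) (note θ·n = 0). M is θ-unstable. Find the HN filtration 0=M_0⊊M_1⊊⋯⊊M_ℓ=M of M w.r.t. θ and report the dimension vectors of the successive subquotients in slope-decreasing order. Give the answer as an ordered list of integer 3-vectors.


Via rank(M_{q-1}∘⋯∘M_p): M ≅ I[1,1], I[1,2], I[2,3]^2, I[3,3].
μ_θ-semistable layers: μ^(1)=9; μ^(2)=1; μ^(3)=-7

((1, 0, 0); (1, 1, 3); (0, 2, 0))


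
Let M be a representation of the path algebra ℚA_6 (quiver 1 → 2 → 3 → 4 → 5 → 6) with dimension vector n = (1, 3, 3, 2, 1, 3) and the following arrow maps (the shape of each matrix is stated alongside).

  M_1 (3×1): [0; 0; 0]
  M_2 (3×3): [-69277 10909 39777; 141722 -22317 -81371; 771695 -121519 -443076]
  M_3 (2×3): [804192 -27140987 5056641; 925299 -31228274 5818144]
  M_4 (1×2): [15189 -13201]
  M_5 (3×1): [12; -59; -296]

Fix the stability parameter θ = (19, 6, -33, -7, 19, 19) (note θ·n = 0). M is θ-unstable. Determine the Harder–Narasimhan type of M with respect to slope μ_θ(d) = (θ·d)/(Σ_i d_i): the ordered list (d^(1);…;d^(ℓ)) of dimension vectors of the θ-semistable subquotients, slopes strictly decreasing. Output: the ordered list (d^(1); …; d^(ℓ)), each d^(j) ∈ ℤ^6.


Via rank(M_{q-1}∘⋯∘M_p): M ≅ I[1,1], I[2,3], I[2,4], I[2,6], I[6,6]^2.
μ_θ-semistable layers: μ^(1)=19; μ^(2)=-7; μ^(3)=-27/2

((1, 0, 0, 0, 1, 3); (0, 0, 0, 2, 0, 0); (0, 3, 3, 0, 0, 0))


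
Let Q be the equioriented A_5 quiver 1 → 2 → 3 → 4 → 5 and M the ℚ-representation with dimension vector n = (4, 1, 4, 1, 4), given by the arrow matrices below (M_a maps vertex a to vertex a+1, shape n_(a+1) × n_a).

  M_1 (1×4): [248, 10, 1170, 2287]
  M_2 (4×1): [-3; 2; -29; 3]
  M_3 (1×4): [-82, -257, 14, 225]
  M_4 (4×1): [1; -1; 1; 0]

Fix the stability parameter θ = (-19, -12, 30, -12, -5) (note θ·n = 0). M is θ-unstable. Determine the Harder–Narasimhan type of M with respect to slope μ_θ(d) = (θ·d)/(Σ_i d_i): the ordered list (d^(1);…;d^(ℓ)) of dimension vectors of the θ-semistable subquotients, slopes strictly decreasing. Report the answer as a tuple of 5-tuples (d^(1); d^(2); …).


Interval decomposition of M: I[1,1]^3, I[1,5], I[3,3]^3, I[5,5]^3.
HN type (ℓ=5): μ^(1)=30; μ^(2)=13/3; μ^(3)=-5; μ^(4)=-12; μ^(5)=-19

((0, 0, 3, 0, 0); (0, 0, 1, 1, 1); (0, 0, 0, 0, 3); (0, 1, 0, 0, 0); (4, 0, 0, 0, 0))


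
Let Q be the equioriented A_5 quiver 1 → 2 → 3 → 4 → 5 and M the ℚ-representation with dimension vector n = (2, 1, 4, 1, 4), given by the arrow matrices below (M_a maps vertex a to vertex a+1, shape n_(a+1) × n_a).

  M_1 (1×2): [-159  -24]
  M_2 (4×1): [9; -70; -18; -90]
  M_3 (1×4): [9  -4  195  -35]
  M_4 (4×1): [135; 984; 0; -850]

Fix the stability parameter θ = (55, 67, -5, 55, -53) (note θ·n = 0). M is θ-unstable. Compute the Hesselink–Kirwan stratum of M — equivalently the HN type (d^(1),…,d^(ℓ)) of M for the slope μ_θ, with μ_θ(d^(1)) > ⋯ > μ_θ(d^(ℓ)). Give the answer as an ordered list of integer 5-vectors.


Interval decomposition of M: I[1,1], I[1,5], I[3,3]^3, I[5,5]^3.
HN type (ℓ=4): μ^(1)=55; μ^(2)=119/5; μ^(3)=-5; μ^(4)=-53

((1, 0, 0, 0, 0); (1, 1, 1, 1, 1); (0, 0, 3, 0, 0); (0, 0, 0, 0, 3))


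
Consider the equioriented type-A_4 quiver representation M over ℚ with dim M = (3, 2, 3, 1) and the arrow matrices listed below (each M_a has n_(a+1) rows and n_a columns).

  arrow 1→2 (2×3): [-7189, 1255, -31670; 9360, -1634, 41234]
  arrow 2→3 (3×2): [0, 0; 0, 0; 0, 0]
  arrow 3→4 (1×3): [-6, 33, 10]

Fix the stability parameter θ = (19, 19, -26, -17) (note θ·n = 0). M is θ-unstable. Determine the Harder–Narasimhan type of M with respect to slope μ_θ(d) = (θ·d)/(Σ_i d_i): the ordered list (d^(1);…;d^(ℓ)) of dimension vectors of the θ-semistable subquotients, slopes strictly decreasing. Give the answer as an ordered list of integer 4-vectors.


Interval decomposition of M: I[1,1], I[1,2]^2, I[3,3]^2, I[3,4].
HN type (ℓ=3): μ^(1)=19; μ^(2)=-17; μ^(3)=-26

((3, 2, 0, 0); (0, 0, 0, 1); (0, 0, 3, 0))


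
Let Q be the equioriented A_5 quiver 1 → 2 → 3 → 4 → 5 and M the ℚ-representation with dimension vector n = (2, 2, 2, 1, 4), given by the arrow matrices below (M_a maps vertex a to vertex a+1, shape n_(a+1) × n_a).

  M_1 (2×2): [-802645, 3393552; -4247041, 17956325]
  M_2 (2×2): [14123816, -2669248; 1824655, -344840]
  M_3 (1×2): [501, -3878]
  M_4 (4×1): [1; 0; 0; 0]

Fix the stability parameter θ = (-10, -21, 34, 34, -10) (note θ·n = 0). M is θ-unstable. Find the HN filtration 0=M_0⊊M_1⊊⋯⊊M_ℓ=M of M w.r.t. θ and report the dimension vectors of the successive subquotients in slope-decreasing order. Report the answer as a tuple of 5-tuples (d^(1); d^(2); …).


Barcode: M ≅ I[1,2], I[1,5], I[3,3], I[5,5]^3. HN layers by μ_θ (4 steps, strictly decreasing):
  μ^(1)=34; μ^(2)=58/3; μ^(3)=-10; μ^(4)=-31/2

((0, 0, 1, 0, 0); (0, 0, 1, 1, 1); (0, 0, 0, 0, 3); (2, 2, 0, 0, 0))


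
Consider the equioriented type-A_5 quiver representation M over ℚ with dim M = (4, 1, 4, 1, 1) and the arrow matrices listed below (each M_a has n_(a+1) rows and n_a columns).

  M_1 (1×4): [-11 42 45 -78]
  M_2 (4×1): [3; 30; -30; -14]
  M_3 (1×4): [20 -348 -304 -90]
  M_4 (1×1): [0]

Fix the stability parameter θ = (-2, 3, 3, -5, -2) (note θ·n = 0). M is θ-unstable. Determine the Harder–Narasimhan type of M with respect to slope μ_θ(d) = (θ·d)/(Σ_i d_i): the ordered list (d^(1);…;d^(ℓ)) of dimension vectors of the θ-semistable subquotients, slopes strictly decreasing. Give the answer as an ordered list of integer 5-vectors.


Barcode: M ≅ I[1,1]^3, I[1,3], I[3,3]^2, I[3,4], I[5,5]. HN layers by μ_θ (3 steps, strictly decreasing):
  μ^(1)=3; μ^(2)=-1; μ^(3)=-2

((0, 1, 3, 0, 0); (0, 0, 1, 1, 0); (4, 0, 0, 0, 1))


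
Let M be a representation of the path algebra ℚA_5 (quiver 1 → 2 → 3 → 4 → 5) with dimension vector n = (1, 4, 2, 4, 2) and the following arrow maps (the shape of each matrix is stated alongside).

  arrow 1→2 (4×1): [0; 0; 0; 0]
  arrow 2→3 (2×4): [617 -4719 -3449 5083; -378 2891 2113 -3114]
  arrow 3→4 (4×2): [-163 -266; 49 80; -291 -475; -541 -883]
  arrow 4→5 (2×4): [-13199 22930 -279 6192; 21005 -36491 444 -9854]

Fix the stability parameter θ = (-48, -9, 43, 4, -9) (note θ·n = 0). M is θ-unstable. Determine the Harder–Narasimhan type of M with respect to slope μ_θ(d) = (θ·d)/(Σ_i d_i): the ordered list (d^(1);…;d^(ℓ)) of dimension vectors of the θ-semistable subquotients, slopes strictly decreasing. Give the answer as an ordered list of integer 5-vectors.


Via rank(M_{q-1}∘⋯∘M_p): M ≅ I[1,1], I[2,2]^2, I[2,4], I[2,5], I[4,4], I[4,5].
μ_θ-semistable layers: μ^(1)=47/2; μ^(2)=38/3; μ^(3)=4; μ^(4)=-5/2; μ^(5)=-9; μ^(6)=-48

((0, 0, 1, 1, 0); (0, 0, 1, 1, 1); (0, 0, 0, 1, 0); (0, 0, 0, 1, 1); (0, 4, 0, 0, 0); (1, 0, 0, 0, 0))


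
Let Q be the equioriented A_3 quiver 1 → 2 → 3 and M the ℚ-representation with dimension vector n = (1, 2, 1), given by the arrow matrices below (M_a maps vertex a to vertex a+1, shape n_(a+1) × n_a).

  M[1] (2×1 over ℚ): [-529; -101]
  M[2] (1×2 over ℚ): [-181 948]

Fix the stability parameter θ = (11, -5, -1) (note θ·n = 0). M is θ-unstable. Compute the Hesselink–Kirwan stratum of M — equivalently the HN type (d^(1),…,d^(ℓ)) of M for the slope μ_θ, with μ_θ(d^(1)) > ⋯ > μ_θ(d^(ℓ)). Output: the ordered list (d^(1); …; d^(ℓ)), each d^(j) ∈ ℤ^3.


Interval decomposition of M: I[1,3], I[2,2].
HN type (ℓ=2): μ^(1)=5/3; μ^(2)=-5

((1, 1, 1); (0, 1, 0))


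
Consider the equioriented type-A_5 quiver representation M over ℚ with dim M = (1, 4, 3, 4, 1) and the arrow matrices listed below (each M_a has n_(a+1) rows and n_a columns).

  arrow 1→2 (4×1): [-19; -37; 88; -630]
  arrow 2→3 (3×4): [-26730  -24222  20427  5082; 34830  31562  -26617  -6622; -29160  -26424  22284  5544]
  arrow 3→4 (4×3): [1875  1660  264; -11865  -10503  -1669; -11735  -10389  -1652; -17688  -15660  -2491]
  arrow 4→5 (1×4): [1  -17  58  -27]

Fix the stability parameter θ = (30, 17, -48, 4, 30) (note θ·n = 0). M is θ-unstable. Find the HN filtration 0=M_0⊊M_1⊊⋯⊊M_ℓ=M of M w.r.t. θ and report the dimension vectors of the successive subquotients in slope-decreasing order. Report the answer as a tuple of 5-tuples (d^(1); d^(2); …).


Barcode: M ≅ I[1,2], I[2,2]^2, I[2,5], I[3,4]^2, I[4,4]. HN layers by μ_θ (6 steps, strictly decreasing):
  μ^(1)=30; μ^(2)=47/2; μ^(3)=17; μ^(4)=4; μ^(5)=-31/2; μ^(6)=-48

((0, 0, 0, 0, 1); (1, 1, 0, 0, 0); (0, 2, 0, 0, 0); (0, 0, 0, 4, 0); (0, 1, 1, 0, 0); (0, 0, 2, 0, 0))


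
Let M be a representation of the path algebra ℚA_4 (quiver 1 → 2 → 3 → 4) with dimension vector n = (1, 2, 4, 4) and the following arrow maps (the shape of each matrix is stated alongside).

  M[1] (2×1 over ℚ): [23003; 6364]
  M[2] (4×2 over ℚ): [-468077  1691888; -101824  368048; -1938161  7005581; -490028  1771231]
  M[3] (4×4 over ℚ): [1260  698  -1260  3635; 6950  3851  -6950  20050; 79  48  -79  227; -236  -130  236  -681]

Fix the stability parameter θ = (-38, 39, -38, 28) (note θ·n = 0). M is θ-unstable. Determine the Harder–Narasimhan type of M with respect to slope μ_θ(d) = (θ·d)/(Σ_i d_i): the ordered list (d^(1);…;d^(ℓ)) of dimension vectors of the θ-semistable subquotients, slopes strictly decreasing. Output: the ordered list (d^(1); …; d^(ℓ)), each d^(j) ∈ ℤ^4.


Barcode: M ≅ I[1,3], I[2,4], I[3,4]^2, I[4,4]. HN layers by μ_θ (3 steps, strictly decreasing):
  μ^(1)=28; μ^(2)=1/2; μ^(3)=-38

((0, 0, 0, 4); (0, 2, 2, 0); (1, 0, 2, 0))


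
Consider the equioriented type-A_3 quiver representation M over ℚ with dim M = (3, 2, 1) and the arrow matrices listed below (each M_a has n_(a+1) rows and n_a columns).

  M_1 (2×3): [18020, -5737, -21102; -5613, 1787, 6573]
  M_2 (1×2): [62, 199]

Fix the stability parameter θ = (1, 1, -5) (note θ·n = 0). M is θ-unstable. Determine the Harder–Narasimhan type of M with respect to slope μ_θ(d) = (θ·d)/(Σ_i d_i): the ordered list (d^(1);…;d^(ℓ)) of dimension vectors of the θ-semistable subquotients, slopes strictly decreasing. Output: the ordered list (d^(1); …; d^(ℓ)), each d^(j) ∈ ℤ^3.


Via rank(M_{q-1}∘⋯∘M_p): M ≅ I[1,1], I[1,2], I[1,3].
μ_θ-semistable layers: μ^(1)=1; μ^(2)=-1

((2, 1, 0); (1, 1, 1))


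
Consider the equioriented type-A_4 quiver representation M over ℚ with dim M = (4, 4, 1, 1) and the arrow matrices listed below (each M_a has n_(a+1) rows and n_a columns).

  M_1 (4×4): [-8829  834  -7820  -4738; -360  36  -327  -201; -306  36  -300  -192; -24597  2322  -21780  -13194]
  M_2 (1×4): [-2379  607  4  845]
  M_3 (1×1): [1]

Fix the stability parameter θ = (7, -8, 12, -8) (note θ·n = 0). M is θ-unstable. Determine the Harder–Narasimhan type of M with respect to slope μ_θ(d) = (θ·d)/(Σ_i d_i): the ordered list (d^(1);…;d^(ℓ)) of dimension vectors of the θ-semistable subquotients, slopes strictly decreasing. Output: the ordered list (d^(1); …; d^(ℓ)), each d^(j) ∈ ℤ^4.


Barcode: M ≅ I[1,1]^2, I[1,2], I[1,4], I[2,2]^2. HN layers by μ_θ (4 steps, strictly decreasing):
  μ^(1)=7; μ^(2)=2; μ^(3)=-1/2; μ^(4)=-8

((2, 0, 0, 0); (0, 0, 1, 1); (2, 2, 0, 0); (0, 2, 0, 0))


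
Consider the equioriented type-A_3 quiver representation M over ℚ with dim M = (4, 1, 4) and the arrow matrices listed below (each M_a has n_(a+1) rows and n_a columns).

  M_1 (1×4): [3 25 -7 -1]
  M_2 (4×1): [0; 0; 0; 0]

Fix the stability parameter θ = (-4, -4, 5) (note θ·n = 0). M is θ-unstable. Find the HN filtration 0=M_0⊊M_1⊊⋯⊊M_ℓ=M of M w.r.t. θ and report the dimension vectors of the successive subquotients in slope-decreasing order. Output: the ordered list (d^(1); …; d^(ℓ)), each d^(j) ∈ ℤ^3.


Via rank(M_{q-1}∘⋯∘M_p): M ≅ I[1,1]^3, I[1,2], I[3,3]^4.
μ_θ-semistable layers: μ^(1)=5; μ^(2)=-4

((0, 0, 4); (4, 1, 0))


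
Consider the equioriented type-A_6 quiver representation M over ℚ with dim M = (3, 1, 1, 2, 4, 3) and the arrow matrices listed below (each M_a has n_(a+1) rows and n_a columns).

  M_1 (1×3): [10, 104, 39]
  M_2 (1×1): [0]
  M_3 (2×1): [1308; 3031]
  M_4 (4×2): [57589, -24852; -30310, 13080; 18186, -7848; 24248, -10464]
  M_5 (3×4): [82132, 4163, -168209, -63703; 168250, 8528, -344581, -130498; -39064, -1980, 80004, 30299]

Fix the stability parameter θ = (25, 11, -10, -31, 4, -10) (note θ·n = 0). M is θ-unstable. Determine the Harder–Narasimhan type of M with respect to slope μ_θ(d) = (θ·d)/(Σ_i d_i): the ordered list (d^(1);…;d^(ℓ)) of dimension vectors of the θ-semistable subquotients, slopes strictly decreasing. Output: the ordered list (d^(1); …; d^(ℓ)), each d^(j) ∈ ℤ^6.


Barcode: M ≅ I[1,1]^2, I[1,2], I[3,4], I[4,5], I[5,6]^3. HN layers by μ_θ (6 steps, strictly decreasing):
  μ^(1)=25; μ^(2)=18; μ^(3)=4; μ^(4)=-3; μ^(5)=-41/2; μ^(6)=-31

((2, 0, 0, 0, 0, 0); (1, 1, 0, 0, 0, 0); (0, 0, 0, 0, 1, 0); (0, 0, 0, 0, 3, 3); (0, 0, 1, 1, 0, 0); (0, 0, 0, 1, 0, 0))


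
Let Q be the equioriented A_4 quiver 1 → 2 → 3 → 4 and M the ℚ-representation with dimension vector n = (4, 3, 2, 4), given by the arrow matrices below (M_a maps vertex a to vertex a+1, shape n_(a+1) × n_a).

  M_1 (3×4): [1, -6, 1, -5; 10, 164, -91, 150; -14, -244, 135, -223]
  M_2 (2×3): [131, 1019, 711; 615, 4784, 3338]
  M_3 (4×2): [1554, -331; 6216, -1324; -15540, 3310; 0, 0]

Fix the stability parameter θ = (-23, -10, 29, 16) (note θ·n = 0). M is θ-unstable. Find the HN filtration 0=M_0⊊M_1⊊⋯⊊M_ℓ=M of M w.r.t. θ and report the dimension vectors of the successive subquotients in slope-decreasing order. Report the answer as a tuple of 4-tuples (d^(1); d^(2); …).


Interval decomposition of M: I[1,1], I[1,2], I[1,3], I[1,4], I[4,4]^3.
HN type (ℓ=5): μ^(1)=29; μ^(2)=45/2; μ^(3)=16; μ^(4)=-10; μ^(5)=-23

((0, 0, 1, 0); (0, 0, 1, 1); (0, 0, 0, 3); (0, 3, 0, 0); (4, 0, 0, 0))


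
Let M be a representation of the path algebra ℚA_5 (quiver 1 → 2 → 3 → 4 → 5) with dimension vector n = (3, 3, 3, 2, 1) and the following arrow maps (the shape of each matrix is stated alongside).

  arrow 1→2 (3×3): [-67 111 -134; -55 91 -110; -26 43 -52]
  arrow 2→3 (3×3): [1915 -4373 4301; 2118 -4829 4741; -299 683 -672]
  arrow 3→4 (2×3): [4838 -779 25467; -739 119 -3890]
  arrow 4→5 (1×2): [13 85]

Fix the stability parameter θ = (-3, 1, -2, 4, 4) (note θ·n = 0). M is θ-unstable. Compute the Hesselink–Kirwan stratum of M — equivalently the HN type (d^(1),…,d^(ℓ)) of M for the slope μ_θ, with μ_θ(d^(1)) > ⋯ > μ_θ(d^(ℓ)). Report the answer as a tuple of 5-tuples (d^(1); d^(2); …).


Interval decomposition of M: I[1,1], I[1,4], I[1,5], I[2,3].
HN type (ℓ=3): μ^(1)=4; μ^(2)=-1/2; μ^(3)=-3

((0, 0, 0, 2, 1); (0, 3, 3, 0, 0); (3, 0, 0, 0, 0))


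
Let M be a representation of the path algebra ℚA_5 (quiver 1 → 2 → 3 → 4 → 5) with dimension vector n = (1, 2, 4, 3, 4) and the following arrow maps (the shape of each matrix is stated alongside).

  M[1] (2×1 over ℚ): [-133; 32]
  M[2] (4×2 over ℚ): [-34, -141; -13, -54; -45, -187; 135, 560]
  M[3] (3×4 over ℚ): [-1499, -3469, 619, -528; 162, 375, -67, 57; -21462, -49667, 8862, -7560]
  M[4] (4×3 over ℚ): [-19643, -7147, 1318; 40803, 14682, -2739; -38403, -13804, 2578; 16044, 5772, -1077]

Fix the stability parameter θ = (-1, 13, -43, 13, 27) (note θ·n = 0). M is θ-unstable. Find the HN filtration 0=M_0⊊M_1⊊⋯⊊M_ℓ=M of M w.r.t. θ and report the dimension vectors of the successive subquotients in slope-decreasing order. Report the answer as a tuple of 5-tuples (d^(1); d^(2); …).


Interval decomposition of M: I[1,5], I[2,5], I[3,3], I[3,5], I[5,5].
HN type (ℓ=5): μ^(1)=27; μ^(2)=13; μ^(3)=-31/3; μ^(4)=-15; μ^(5)=-43

((0, 0, 0, 0, 4); (0, 0, 0, 3, 0); (1, 1, 1, 0, 0); (0, 1, 1, 0, 0); (0, 0, 2, 0, 0))
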